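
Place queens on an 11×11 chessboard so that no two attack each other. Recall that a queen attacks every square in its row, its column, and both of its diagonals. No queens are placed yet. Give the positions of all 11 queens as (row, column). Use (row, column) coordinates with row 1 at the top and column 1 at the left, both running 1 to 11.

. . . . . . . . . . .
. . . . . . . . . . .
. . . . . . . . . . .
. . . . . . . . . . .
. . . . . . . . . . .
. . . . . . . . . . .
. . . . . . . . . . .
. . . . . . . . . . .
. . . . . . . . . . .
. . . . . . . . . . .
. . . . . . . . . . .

(1,7) (2,10) (3,3) (4,6) (5,2) (6,11) (7,8) (8,1) (9,4) (10,9) (11,5)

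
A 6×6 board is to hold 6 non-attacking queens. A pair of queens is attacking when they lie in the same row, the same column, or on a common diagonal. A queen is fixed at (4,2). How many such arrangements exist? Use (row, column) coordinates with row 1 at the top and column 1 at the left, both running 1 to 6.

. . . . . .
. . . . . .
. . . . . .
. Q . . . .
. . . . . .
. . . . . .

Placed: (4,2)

1

Branch on row 1: col 1 → 0; col 3 → 0; col 4 → 1; col 6 → 0.
Sum: 0 + 0 + 1 + 0 = 1.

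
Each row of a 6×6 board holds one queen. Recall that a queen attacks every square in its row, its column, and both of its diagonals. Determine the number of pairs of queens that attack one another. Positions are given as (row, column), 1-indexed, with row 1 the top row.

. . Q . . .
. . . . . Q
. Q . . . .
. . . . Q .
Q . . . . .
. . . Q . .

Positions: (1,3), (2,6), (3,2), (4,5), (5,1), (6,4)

0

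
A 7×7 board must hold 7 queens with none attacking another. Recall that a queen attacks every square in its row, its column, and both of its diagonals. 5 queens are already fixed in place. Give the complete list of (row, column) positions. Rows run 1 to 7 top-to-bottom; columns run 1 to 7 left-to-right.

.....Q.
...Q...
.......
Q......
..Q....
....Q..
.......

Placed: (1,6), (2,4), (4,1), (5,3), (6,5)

(1,6) (2,4) (3,7) (4,1) (5,3) (6,5) (7,2)

Row 3: attacked by (1,6)→{4,6}; (2,4)→{3,4,5}; (4,1)→{1,2}; (5,3)→{1,3,5}; (6,5)→{2,5}. Safe: 7. Place at column 7.
Row 7: attacked by (1,6)→{6}; (2,4)→{4}; (3,7)→{3,7}; (4,1)→{1,4}; (5,3)→{1,3,5}; (6,5)→{4,5,6}. Safe: 2. Place at column 2.
Columns [6, 4, 7, 1, 3, 5, 2], r−c [-5, -2, -4, 3, 2, 1, 5], r+c [7, 6, 10, 5, 8, 11, 9] are all distinct, so no two queens attack.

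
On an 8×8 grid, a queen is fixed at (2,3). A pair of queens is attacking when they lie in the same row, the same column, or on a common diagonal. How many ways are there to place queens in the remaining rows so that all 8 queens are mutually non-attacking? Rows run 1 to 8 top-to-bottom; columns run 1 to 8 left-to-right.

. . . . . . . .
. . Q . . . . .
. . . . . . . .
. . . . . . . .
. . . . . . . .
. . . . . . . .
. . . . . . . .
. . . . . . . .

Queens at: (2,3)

14

Branch on row 1: col 1 → 0; col 5 → 3; col 6 → 8; col 7 → 2; col 8 → 1.
Sum: 0 + 3 + 8 + 2 + 1 = 14.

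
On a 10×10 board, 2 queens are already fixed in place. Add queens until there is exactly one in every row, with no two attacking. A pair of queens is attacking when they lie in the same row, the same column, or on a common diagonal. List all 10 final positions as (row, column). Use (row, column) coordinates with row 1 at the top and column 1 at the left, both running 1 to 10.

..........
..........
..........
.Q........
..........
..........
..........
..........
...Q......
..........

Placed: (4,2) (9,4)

Row 1: attacked by (4,2)→{2,5}; (9,4)→{4}. Safe: 1, 3, 6, 7, 8, 9, 10. Place at column 3.
Row 2: attacked by (1,3)→{2,3,4}; (4,2)→{2,4}; (9,4)→{4}. Safe: 1, 5, 6, 7, 8, 9, 10. Place at column 10.
Row 3: attacked by (1,3)→{1,3,5}; (2,10)→{9,10}; (4,2)→{1,2,3}; (9,4)→{4,10}. Safe: 6, 7, 8. Place at column 6.
Row 5: attacked by (1,3)→{3,7}; (2,10)→{7,10}; (3,6)→{4,6,8}; (4,2)→{1,2,3}; (9,4)→{4,8}. Safe: 5, 9. Place at column 9.
Row 6: attacked by (1,3)→{3,8}; (2,10)→{6,10}; (3,6)→{3,6,9}; (4,2)→{2,4}; (5,9)→{8,9,10}; (9,4)→{1,4,7}. Safe: 5. Place at column 5.
Row 7: attacked by (1,3)→{3,9}; (2,10)→{5,10}; (3,6)→{2,6,10}; (4,2)→{2,5}; (5,9)→{7,9}; (6,5)→{4,5,6}; (9,4)→{2,4,6}. Safe: 1, 8. Place at column 1.
Row 8: attacked by (1,3)→{3,10}; (2,10)→{4,10}; (3,6)→{1,6}; (4,2)→{2,6}; (5,9)→{6,9}; (6,5)→{3,5,7}; (7,1)→{1,2}; (9,4)→{3,4,5}. Safe: 8. Place at column 8.
Row 10: attacked by (1,3)→{3}; (2,10)→{2,10}; (3,6)→{6}; (4,2)→{2,8}; (5,9)→{4,9}; (6,5)→{1,5,9}; (7,1)→{1,4}; (8,8)→{6,8,10}; (9,4)→{3,4,5}. Safe: 7. Place at column 7.
Columns [3, 10, 6, 2, 9, 5, 1, 8, 4, 7], r−c [-2, -8, -3, 2, -4, 1, 6, 0, 5, 3], r+c [4, 12, 9, 6, 14, 11, 8, 16, 13, 17] are all distinct, so no two queens attack.

(1,3) (2,10) (3,6) (4,2) (5,9) (6,5) (7,1) (8,8) (9,4) (10,7)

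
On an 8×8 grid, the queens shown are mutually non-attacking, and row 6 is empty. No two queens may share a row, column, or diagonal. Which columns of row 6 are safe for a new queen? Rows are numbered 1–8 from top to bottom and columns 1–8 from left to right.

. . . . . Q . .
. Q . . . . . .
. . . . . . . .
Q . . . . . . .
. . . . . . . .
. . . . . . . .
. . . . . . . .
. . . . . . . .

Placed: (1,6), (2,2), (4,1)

(1,6) attacks row 6 at column 6 and diagonals 1.
(2,2) attacks row 6 at column 2 and diagonals 6.
(4,1) attacks row 6 at column 1 and diagonals 3.
Attacked columns: {1, 2, 3, 6}. Safe: {4, 5, 7, 8}.

columns 4, 5, 7, 8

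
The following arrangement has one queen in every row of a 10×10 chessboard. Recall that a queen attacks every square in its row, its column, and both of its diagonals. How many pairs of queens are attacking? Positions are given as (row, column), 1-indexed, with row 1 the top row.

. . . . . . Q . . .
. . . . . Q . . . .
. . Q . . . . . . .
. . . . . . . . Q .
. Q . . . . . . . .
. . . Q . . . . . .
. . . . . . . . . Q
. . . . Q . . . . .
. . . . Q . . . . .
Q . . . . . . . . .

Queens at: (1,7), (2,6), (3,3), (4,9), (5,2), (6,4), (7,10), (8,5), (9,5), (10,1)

Same column: (8,5)–(9,5) (column 5).
Same diagonal: (1,7)–(2,6) (|1−2| = |7−6| = 1); (4,9)–(8,5) (|4−8| = |9−5| = 4); (5,2)–(8,5) (|5−8| = |2−5| = 3).
Total attacking pairs: 4.

4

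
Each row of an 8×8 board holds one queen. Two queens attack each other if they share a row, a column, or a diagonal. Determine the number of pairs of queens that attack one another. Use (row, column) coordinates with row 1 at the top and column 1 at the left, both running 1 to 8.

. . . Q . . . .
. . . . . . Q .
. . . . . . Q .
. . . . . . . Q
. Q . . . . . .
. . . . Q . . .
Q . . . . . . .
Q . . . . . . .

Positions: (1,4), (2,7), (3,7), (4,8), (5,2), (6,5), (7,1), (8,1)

4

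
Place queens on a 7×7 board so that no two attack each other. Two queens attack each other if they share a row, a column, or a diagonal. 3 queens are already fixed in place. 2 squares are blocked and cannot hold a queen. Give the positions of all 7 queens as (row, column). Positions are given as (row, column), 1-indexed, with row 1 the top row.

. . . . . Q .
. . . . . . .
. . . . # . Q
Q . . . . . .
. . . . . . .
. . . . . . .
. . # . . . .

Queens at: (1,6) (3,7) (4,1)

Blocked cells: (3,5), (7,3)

Row 2: attacked by (1,6)→{5,6,7}; (3,7)→{6,7}; (4,1)→{1,3}. Safe: 2, 4. Place at column 4.
Row 5: attacked by (1,6)→{2,6}; (2,4)→{1,4,7}; (3,7)→{5,7}; (4,1)→{1,2}. Safe: 3. Place at column 3.
Row 6: attacked by (1,6)→{1,6}; (2,4)→{4}; (3,7)→{4,7}; (4,1)→{1,3}; (5,3)→{2,3,4}. Safe: 5. Place at column 5.
Row 7: attacked by (1,6)→{6}; (2,4)→{4}; (3,7)→{3,7}; (4,1)→{1,4}; (5,3)→{1,3,5}; (6,5)→{4,5,6}. Blocked: 3. Safe: 2. Place at column 2.
Columns [6, 4, 7, 1, 3, 5, 2], r−c [-5, -2, -4, 3, 2, 1, 5], r+c [7, 6, 10, 5, 8, 11, 9] are all distinct, so no two queens attack.

(1,6) (2,4) (3,7) (4,1) (5,3) (6,5) (7,2)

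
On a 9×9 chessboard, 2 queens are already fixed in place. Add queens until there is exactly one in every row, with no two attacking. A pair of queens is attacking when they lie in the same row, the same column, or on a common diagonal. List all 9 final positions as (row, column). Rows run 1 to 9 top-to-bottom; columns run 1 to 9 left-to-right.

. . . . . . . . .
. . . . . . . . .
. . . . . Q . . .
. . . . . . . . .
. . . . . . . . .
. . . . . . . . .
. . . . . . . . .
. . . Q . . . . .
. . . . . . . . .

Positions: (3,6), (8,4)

(1,3) (2,8) (3,6) (4,9) (5,2) (6,5) (7,1) (8,4) (9,7)

Row 1: attacked by (3,6)→{4,6,8}; (8,4)→{4}. Safe: 1, 2, 3, 5, 7, 9. Place at column 3.
Row 2: attacked by (1,3)→{2,3,4}; (3,6)→{5,6,7}; (8,4)→{4}. Safe: 1, 8, 9. Place at column 8.
Row 4: attacked by (1,3)→{3,6}; (2,8)→{6,8}; (3,6)→{5,6,7}; (8,4)→{4,8}. Safe: 1, 2, 9. Place at column 9.
Row 5: attacked by (1,3)→{3,7}; (2,8)→{5,8}; (3,6)→{4,6,8}; (4,9)→{8,9}; (8,4)→{1,4,7}. Safe: 2. Place at column 2.
Row 6: attacked by (1,3)→{3,8}; (2,8)→{4,8}; (3,6)→{3,6,9}; (4,9)→{7,9}; (5,2)→{1,2,3}; (8,4)→{2,4,6}. Safe: 5. Place at column 5.
Row 7: attacked by (1,3)→{3,9}; (2,8)→{3,8}; (3,6)→{2,6}; (4,9)→{6,9}; (5,2)→{2,4}; (6,5)→{4,5,6}; (8,4)→{3,4,5}. Safe: 1, 7. Place at column 1.
Row 9: attacked by (1,3)→{3}; (2,8)→{1,8}; (3,6)→{6}; (4,9)→{4,9}; (5,2)→{2,6}; (6,5)→{2,5,8}; (7,1)→{1,3}; (8,4)→{3,4,5}. Safe: 7. Place at column 7.
Columns [3, 8, 6, 9, 2, 5, 1, 4, 7], r−c [-2, -6, -3, -5, 3, 1, 6, 4, 2], r+c [4, 10, 9, 13, 7, 11, 8, 12, 16] are all distinct, so no two queens attack.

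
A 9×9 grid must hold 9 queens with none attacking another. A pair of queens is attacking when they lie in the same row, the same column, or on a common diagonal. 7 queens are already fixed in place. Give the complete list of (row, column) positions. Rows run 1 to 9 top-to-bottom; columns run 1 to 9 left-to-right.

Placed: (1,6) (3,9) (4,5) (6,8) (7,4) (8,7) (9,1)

Row 2: attacked by (1,6)→{5,6,7}; (3,9)→{8,9}; (4,5)→{3,5,7}; (6,8)→{4,8}; (7,4)→{4,9}; (8,7)→{1,7}; (9,1)→{1,8}. Safe: 2. Place at column 2.
Row 5: attacked by (1,6)→{2,6}; (2,2)→{2,5}; (3,9)→{7,9}; (4,5)→{4,5,6}; (6,8)→{7,8,9}; (7,4)→{2,4,6}; (8,7)→{4,7}; (9,1)→{1,5}. Safe: 3. Place at column 3.
Columns [6, 2, 9, 5, 3, 8, 4, 7, 1], r−c [-5, 0, -6, -1, 2, -2, 3, 1, 8], r+c [7, 4, 12, 9, 8, 14, 11, 15, 10] are all distinct, so no two queens attack.

(1,6) (2,2) (3,9) (4,5) (5,3) (6,8) (7,4) (8,7) (9,1)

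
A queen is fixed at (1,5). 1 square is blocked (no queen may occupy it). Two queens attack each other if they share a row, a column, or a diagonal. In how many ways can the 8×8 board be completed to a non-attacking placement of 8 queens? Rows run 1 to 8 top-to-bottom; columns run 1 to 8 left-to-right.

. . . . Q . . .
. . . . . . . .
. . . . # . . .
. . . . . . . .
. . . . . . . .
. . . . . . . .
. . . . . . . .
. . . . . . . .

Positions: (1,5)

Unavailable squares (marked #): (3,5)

Branch on row 2: col 1 → 3; col 2 → 4; col 3 → 3; col 7 → 6; col 8 → 2.
Sum: 3 + 4 + 3 + 6 + 2 = 18.

18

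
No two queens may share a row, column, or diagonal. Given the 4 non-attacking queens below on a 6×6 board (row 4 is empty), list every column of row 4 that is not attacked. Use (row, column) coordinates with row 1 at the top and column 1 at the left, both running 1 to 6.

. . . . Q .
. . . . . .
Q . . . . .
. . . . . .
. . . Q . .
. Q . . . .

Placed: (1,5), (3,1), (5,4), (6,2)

(1,5) attacks row 4 at column 5 and diagonals 2.
(3,1) attacks row 4 at column 1 and diagonals 2.
(5,4) attacks row 4 at column 4 and diagonals 3, 5.
(6,2) attacks row 4 at column 2 and diagonals 4.
Attacked columns: {1, 2, 3, 4, 5}. Safe: {6}.

columns 6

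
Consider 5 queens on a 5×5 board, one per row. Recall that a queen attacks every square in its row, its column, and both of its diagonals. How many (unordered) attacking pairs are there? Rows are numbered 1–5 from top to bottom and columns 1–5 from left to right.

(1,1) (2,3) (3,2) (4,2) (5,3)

Same column: (2,3)–(5,3) (column 3); (3,2)–(4,2) (column 2).
Same diagonal: (2,3)–(3,2) (|2−3| = |3−2| = 1); (4,2)–(5,3) (|4−5| = |2−3| = 1).
Total attacking pairs: 4.

4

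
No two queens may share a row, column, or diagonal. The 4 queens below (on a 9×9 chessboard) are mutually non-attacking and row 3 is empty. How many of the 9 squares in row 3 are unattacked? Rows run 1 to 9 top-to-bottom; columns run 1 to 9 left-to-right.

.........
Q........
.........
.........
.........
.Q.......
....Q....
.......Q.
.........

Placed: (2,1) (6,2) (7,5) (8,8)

3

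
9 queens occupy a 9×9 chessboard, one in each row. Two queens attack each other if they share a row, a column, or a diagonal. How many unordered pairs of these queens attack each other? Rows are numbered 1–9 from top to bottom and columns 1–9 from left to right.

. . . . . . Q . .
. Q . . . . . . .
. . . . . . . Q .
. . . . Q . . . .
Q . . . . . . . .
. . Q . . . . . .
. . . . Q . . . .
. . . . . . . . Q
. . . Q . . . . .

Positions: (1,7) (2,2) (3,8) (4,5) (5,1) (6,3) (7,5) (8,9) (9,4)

3

Same column: (4,5)–(7,5) (column 5).
Same diagonal: (4,5)–(6,3) (|4−6| = |5−3| = 2); (4,5)–(8,9) (|4−8| = |5−9| = 4).
Total attacking pairs: 3.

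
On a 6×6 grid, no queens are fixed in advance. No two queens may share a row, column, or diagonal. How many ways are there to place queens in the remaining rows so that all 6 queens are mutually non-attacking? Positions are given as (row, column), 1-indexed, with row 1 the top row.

Branch on row 1: col 1 → 0; col 2 → 1; col 3 → 1; col 4 → 1; col 5 → 1; col 6 → 0.
Sum: 0 + 1 + 1 + 1 + 1 + 0 = 4.
(This is the classic 6-queens count.)

4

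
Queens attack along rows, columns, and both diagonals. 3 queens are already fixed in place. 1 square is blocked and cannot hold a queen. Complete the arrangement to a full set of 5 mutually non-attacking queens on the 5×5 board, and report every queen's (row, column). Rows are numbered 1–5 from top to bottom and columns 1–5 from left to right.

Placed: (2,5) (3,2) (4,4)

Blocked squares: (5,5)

(1,3) (2,5) (3,2) (4,4) (5,1)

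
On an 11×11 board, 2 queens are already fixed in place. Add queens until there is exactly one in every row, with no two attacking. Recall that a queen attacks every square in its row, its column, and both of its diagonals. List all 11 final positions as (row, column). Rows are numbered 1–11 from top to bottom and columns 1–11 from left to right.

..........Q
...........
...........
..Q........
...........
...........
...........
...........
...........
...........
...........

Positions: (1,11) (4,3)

(1,11) (2,4) (3,6) (4,3) (5,10) (6,2) (7,7) (8,9) (9,1) (10,8) (11,5)

Row 2: attacked by (1,11)→{10,11}; (4,3)→{1,3,5}. Safe: 2, 4, 6, 7, 8, 9. Place at column 4.
Row 3: attacked by (1,11)→{9,11}; (2,4)→{3,4,5}; (4,3)→{2,3,4}. Safe: 1, 6, 7, 8, 10. Place at column 6.
Row 5: attacked by (1,11)→{7,11}; (2,4)→{1,4,7}; (3,6)→{4,6,8}; (4,3)→{2,3,4}. Safe: 5, 9, 10. Place at column 10.
Row 6: attacked by (1,11)→{6,11}; (2,4)→{4,8}; (3,6)→{3,6,9}; (4,3)→{1,3,5}; (5,10)→{9,10,11}. Safe: 2, 7. Place at column 2.
Row 7: attacked by (1,11)→{5,11}; (2,4)→{4,9}; (3,6)→{2,6,10}; (4,3)→{3,6}; (5,10)→{8,10}; (6,2)→{1,2,3}. Safe: 7. Place at column 7.
Row 8: attacked by (1,11)→{4,11}; (2,4)→{4,10}; (3,6)→{1,6,11}; (4,3)→{3,7}; (5,10)→{7,10}; (6,2)→{2,4}; (7,7)→{6,7,8}. Safe: 5, 9. Place at column 9.
Row 9: attacked by (1,11)→{3,11}; (2,4)→{4,11}; (3,6)→{6}; (4,3)→{3,8}; (5,10)→{6,10}; (6,2)→{2,5}; (7,7)→{5,7,9}; (8,9)→{8,9,10}. Safe: 1. Place at column 1.
Row 10: attacked by (1,11)→{2,11}; (2,4)→{4}; (3,6)→{6}; (4,3)→{3,9}; (5,10)→{5,10}; (6,2)→{2,6}; (7,7)→{4,7,10}; (8,9)→{7,9,11}; (9,1)→{1,2}. Safe: 8. Place at column 8.
Row 11: attacked by (1,11)→{1,11}; (2,4)→{4}; (3,6)→{6}; (4,3)→{3,10}; (5,10)→{4,10}; (6,2)→{2,7}; (7,7)→{3,7,11}; (8,9)→{6,9}; (9,1)→{1,3}; (10,8)→{7,8,9}. Safe: 5. Place at column 5.
Columns [11, 4, 6, 3, 10, 2, 7, 9, 1, 8, 5], r−c [-10, -2, -3, 1, -5, 4, 0, -1, 8, 2, 6], r+c [12, 6, 9, 7, 15, 8, 14, 17, 10, 18, 16] are all distinct, so no two queens attack.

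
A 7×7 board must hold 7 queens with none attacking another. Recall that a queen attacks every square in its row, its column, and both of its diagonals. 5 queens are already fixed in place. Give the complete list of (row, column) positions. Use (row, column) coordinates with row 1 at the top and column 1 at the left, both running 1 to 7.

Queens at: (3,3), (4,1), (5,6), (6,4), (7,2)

Row 1: attacked by (3,3)→{1,3,5}; (4,1)→{1,4}; (5,6)→{2,6}; (6,4)→{4}; (7,2)→{2}. Safe: 7. Place at column 7.
Row 2: attacked by (1,7)→{6,7}; (3,3)→{2,3,4}; (4,1)→{1,3}; (5,6)→{3,6}; (6,4)→{4}; (7,2)→{2,7}. Safe: 5. Place at column 5.
Columns [7, 5, 3, 1, 6, 4, 2], r−c [-6, -3, 0, 3, -1, 2, 5], r+c [8, 7, 6, 5, 11, 10, 9] are all distinct, so no two queens attack.

(1,7) (2,5) (3,3) (4,1) (5,6) (6,4) (7,2)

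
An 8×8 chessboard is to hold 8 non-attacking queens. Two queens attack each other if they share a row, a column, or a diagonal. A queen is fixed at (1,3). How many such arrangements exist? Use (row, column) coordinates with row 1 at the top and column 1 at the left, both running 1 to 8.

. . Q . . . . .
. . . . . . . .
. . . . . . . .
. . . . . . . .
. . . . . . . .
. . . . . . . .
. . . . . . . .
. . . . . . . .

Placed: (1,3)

Branch on row 2: col 1 → 1; col 5 → 4; col 6 → 8; col 7 → 2; col 8 → 1.
Sum: 1 + 4 + 8 + 2 + 1 = 16.

16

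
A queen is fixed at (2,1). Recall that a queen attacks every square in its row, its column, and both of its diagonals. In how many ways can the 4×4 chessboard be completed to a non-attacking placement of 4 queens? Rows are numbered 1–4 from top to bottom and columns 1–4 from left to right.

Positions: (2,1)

Branch on row 1: col 3 → 1; col 4 → 0.
Sum: 1 + 0 = 1.

1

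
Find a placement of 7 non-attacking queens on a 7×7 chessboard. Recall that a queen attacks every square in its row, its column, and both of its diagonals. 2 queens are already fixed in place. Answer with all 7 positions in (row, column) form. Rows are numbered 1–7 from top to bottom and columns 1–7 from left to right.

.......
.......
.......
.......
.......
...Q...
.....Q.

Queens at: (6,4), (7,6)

(1,1) (2,3) (3,5) (4,7) (5,2) (6,4) (7,6)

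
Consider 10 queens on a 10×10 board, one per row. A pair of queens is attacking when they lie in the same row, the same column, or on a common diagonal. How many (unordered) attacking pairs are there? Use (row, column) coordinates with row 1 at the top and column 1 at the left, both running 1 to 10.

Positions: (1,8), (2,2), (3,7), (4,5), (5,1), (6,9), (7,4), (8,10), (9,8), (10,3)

2

Same column: (1,8)–(9,8) (column 8).
Same diagonal: (1,8)–(4,5) (|1−4| = |8−5| = 3).
Total attacking pairs: 2.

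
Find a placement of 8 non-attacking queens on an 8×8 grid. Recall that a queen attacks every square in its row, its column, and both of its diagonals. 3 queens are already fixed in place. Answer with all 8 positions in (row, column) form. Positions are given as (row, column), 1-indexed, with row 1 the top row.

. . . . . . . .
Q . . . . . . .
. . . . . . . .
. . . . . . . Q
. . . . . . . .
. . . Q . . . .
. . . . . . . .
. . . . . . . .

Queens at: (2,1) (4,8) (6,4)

(1,7) (2,1) (3,3) (4,8) (5,6) (6,4) (7,2) (8,5)

Row 1: attacked by (2,1)→{1,2}; (4,8)→{5,8}; (6,4)→{4}. Safe: 3, 6, 7. Place at column 7.
Row 3: attacked by (1,7)→{5,7}; (2,1)→{1,2}; (4,8)→{7,8}; (6,4)→{1,4,7}. Safe: 3, 6. Place at column 3.
Row 5: attacked by (1,7)→{3,7}; (2,1)→{1,4}; (3,3)→{1,3,5}; (4,8)→{7,8}; (6,4)→{3,4,5}. Safe: 2, 6. Place at column 6.
Row 7: attacked by (1,7)→{1,7}; (2,1)→{1,6}; (3,3)→{3,7}; (4,8)→{5,8}; (5,6)→{4,6,8}; (6,4)→{3,4,5}. Safe: 2. Place at column 2.
Row 8: attacked by (1,7)→{7}; (2,1)→{1,7}; (3,3)→{3,8}; (4,8)→{4,8}; (5,6)→{3,6}; (6,4)→{2,4,6}; (7,2)→{1,2,3}. Safe: 5. Place at column 5.
Columns [7, 1, 3, 8, 6, 4, 2, 5], r−c [-6, 1, 0, -4, -1, 2, 5, 3], r+c [8, 3, 6, 12, 11, 10, 9, 13] are all distinct, so no two queens attack.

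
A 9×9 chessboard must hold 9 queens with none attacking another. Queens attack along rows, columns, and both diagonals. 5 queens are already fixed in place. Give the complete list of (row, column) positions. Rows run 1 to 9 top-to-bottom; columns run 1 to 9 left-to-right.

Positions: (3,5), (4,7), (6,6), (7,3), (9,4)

Row 1: attacked by (3,5)→{3,5,7}; (4,7)→{4,7}; (6,6)→{1,6}; (7,3)→{3,9}; (9,4)→{4}. Safe: 2, 8. Place at column 8.
Row 2: attacked by (1,8)→{7,8,9}; (3,5)→{4,5,6}; (4,7)→{5,7,9}; (6,6)→{2,6}; (7,3)→{3,8}; (9,4)→{4}. Safe: 1. Place at column 1.
Row 5: attacked by (1,8)→{4,8}; (2,1)→{1,4}; (3,5)→{3,5,7}; (4,7)→{6,7,8}; (6,6)→{5,6,7}; (7,3)→{1,3,5}; (9,4)→{4,8}. Safe: 2, 9. Place at column 2.
Row 8: attacked by (1,8)→{1,8}; (2,1)→{1,7}; (3,5)→{5}; (4,7)→{3,7}; (5,2)→{2,5}; (6,6)→{4,6,8}; (7,3)→{2,3,4}; (9,4)→{3,4,5}. Safe: 9. Place at column 9.
Columns [8, 1, 5, 7, 2, 6, 3, 9, 4], r−c [-7, 1, -2, -3, 3, 0, 4, -1, 5], r+c [9, 3, 8, 11, 7, 12, 10, 17, 13] are all distinct, so no two queens attack.

(1,8) (2,1) (3,5) (4,7) (5,2) (6,6) (7,3) (8,9) (9,4)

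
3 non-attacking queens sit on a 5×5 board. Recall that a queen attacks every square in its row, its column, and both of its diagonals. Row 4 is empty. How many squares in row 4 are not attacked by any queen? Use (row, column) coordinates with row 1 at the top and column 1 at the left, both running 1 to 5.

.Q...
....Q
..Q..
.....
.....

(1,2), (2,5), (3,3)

(1,2) attacks row 4 at column 2 and diagonals 5.
(2,5) attacks row 4 at column 5 and diagonals 3.
(3,3) attacks row 4 at column 3 and diagonals 2, 4.
Attacked columns: {2, 3, 4, 5}. Safe: {1}.

1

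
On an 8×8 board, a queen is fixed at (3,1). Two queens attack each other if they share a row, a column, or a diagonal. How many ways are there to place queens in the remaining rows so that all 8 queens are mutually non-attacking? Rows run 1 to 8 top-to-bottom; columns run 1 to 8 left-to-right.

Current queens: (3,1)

16

Branch on row 1: col 2 → 1; col 4 → 4; col 5 → 4; col 6 → 4; col 7 → 1; col 8 → 2.
Sum: 1 + 4 + 4 + 4 + 1 + 2 = 16.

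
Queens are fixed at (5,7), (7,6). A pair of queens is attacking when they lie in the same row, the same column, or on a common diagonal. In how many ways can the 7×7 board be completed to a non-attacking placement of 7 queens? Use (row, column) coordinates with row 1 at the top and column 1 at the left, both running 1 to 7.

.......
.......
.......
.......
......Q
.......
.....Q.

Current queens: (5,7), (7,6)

2

Branch on row 1: col 1 → 0; col 2 → 2; col 4 → 0; col 5 → 0.
Sum: 0 + 2 + 0 + 0 = 2.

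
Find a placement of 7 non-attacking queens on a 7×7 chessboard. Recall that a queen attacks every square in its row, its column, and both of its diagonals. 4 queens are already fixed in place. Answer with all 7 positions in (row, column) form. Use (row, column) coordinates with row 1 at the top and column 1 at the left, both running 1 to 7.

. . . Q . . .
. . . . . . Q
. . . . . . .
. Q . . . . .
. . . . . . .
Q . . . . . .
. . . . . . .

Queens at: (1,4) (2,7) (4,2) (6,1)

Row 3: attacked by (1,4)→{2,4,6}; (2,7)→{6,7}; (4,2)→{1,2,3}; (6,1)→{1,4}. Safe: 5. Place at column 5.
Row 5: attacked by (1,4)→{4}; (2,7)→{4,7}; (3,5)→{3,5,7}; (4,2)→{1,2,3}; (6,1)→{1,2}. Safe: 6. Place at column 6.
Row 7: attacked by (1,4)→{4}; (2,7)→{2,7}; (3,5)→{1,5}; (4,2)→{2,5}; (5,6)→{4,6}; (6,1)→{1,2}. Safe: 3. Place at column 3.
Columns [4, 7, 5, 2, 6, 1, 3], r−c [-3, -5, -2, 2, -1, 5, 4], r+c [5, 9, 8, 6, 11, 7, 10] are all distinct, so no two queens attack.

(1,4) (2,7) (3,5) (4,2) (5,6) (6,1) (7,3)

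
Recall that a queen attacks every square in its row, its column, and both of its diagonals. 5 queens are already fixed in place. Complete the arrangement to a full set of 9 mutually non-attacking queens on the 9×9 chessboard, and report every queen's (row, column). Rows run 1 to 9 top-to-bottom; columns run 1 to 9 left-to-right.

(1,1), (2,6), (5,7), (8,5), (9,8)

(1,1) (2,6) (3,4) (4,2) (5,7) (6,9) (7,3) (8,5) (9,8)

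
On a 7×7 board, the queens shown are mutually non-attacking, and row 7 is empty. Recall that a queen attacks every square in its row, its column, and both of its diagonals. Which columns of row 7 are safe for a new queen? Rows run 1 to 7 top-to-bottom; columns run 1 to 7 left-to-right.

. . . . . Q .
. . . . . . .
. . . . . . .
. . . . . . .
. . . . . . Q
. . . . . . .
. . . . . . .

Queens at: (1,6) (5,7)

columns 1, 2, 3, 4

(1,6) attacks row 7 at column 6.
(5,7) attacks row 7 at column 7 and diagonals 5.
Attacked columns: {5, 6, 7}. Safe: {1, 2, 3, 4}.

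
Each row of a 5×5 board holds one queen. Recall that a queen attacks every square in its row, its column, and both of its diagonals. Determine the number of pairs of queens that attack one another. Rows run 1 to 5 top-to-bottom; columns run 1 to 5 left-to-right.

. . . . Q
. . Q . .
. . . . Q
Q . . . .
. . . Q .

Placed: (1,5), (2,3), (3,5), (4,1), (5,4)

2

Same column: (1,5)–(3,5) (column 5).
Same diagonal: (2,3)–(4,1) (|2−4| = |3−1| = 2).
Total attacking pairs: 2.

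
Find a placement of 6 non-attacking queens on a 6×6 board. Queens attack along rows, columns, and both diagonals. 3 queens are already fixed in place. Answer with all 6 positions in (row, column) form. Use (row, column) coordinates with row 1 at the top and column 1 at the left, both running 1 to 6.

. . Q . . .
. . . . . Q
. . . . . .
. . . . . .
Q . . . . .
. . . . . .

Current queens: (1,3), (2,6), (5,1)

Row 3: attacked by (1,3)→{1,3,5}; (2,6)→{5,6}; (5,1)→{1,3}. Safe: 2, 4. Place at column 2.
Row 4: attacked by (1,3)→{3,6}; (2,6)→{4,6}; (3,2)→{1,2,3}; (5,1)→{1,2}. Safe: 5. Place at column 5.
Row 6: attacked by (1,3)→{3}; (2,6)→{2,6}; (3,2)→{2,5}; (4,5)→{3,5}; (5,1)→{1,2}. Safe: 4. Place at column 4.
Columns [3, 6, 2, 5, 1, 4], r−c [-2, -4, 1, -1, 4, 2], r+c [4, 8, 5, 9, 6, 10] are all distinct, so no two queens attack.

(1,3) (2,6) (3,2) (4,5) (5,1) (6,4)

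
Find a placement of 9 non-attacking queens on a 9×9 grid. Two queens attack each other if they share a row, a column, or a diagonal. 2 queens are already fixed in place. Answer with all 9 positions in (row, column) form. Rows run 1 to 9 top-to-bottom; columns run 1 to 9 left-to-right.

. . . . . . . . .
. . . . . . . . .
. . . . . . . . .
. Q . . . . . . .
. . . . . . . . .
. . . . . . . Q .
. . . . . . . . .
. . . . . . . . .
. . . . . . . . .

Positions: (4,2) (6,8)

Row 1: attacked by (4,2)→{2,5}; (6,8)→{3,8}. Safe: 1, 4, 6, 7, 9. Place at column 7.
Row 2: attacked by (1,7)→{6,7,8}; (4,2)→{2,4}; (6,8)→{4,8}. Safe: 1, 3, 5, 9. Place at column 9.
Row 3: attacked by (1,7)→{5,7,9}; (2,9)→{8,9}; (4,2)→{1,2,3}; (6,8)→{5,8}. Safe: 4, 6. Place at column 4.
Row 5: attacked by (1,7)→{3,7}; (2,9)→{6,9}; (3,4)→{2,4,6}; (4,2)→{1,2,3}; (6,8)→{7,8,9}. Safe: 5. Place at column 5.
Row 7: attacked by (1,7)→{1,7}; (2,9)→{4,9}; (3,4)→{4,8}; (4,2)→{2,5}; (5,5)→{3,5,7}; (6,8)→{7,8,9}. Safe: 6. Place at column 6.
Row 8: attacked by (1,7)→{7}; (2,9)→{3,9}; (3,4)→{4,9}; (4,2)→{2,6}; (5,5)→{2,5,8}; (6,8)→{6,8}; (7,6)→{5,6,7}. Safe: 1. Place at column 1.
Row 9: attacked by (1,7)→{7}; (2,9)→{2,9}; (3,4)→{4}; (4,2)→{2,7}; (5,5)→{1,5,9}; (6,8)→{5,8}; (7,6)→{4,6,8}; (8,1)→{1,2}. Safe: 3. Place at column 3.
Columns [7, 9, 4, 2, 5, 8, 6, 1, 3], r−c [-6, -7, -1, 2, 0, -2, 1, 7, 6], r+c [8, 11, 7, 6, 10, 14, 13, 9, 12] are all distinct, so no two queens attack.

(1,7) (2,9) (3,4) (4,2) (5,5) (6,8) (7,6) (8,1) (9,3)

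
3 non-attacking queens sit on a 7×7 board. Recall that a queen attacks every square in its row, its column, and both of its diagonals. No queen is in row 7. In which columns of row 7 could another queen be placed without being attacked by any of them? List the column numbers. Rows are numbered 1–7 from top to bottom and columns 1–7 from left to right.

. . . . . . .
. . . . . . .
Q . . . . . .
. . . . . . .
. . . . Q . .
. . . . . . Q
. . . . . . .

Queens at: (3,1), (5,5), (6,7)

columns 2, 4

(3,1) attacks row 7 at column 1 and diagonals 5.
(5,5) attacks row 7 at column 5 and diagonals 3, 7.
(6,7) attacks row 7 at column 7 and diagonals 6.
Attacked columns: {1, 3, 5, 6, 7}. Safe: {2, 4}.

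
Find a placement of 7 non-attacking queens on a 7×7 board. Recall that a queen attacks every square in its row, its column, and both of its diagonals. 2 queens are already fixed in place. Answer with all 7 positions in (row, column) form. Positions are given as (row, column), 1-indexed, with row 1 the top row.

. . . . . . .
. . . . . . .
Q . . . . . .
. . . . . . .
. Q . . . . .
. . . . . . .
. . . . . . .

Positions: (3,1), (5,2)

Row 1: attacked by (3,1)→{1,3}; (5,2)→{2,6}. Safe: 4, 5, 7. Place at column 7.
Row 2: attacked by (1,7)→{6,7}; (3,1)→{1,2}; (5,2)→{2,5}. Safe: 3, 4. Place at column 4.
Row 4: attacked by (1,7)→{4,7}; (2,4)→{2,4,6}; (3,1)→{1,2}; (5,2)→{1,2,3}. Safe: 5. Place at column 5.
Row 6: attacked by (1,7)→{2,7}; (2,4)→{4}; (3,1)→{1,4}; (4,5)→{3,5,7}; (5,2)→{1,2,3}. Safe: 6. Place at column 6.
Row 7: attacked by (1,7)→{1,7}; (2,4)→{4}; (3,1)→{1,5}; (4,5)→{2,5}; (5,2)→{2,4}; (6,6)→{5,6,7}. Safe: 3. Place at column 3.
Columns [7, 4, 1, 5, 2, 6, 3], r−c [-6, -2, 2, -1, 3, 0, 4], r+c [8, 6, 4, 9, 7, 12, 10] are all distinct, so no two queens attack.

(1,7) (2,4) (3,1) (4,5) (5,2) (6,6) (7,3)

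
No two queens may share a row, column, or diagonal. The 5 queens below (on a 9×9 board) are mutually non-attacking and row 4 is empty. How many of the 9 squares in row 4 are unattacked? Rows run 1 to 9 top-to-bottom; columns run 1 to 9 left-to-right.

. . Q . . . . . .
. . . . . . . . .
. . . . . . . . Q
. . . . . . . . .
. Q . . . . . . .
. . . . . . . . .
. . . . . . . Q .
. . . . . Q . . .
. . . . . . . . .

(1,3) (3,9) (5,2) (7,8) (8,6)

2

(1,3) attacks row 4 at column 3 and diagonals 6.
(3,9) attacks row 4 at column 9 and diagonals 8.
(5,2) attacks row 4 at column 2 and diagonals 1, 3.
(7,8) attacks row 4 at column 8 and diagonals 5.
(8,6) attacks row 4 at column 6 and diagonals 2.
Attacked columns: {1, 2, 3, 5, 6, 8, 9}. Safe: {4, 7}.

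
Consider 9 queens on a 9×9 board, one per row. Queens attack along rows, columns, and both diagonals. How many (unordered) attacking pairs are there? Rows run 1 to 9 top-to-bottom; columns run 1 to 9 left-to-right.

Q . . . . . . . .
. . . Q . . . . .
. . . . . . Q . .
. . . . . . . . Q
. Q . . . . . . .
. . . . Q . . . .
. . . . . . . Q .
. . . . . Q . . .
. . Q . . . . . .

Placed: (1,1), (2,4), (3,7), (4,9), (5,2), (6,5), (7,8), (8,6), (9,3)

All columns are distinct and no two queens satisfy |Δrow| = |Δcol|, so no pair attacks.

0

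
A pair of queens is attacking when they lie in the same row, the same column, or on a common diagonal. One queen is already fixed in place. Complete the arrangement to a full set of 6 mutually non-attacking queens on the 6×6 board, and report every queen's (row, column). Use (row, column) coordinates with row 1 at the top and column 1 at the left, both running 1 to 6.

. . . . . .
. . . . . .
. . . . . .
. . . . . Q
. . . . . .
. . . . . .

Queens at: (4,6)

(1,5) (2,3) (3,1) (4,6) (5,4) (6,2)

Row 1: attacked by (4,6)→{3,6}. Safe: 1, 2, 4, 5. Place at column 5.
Row 2: attacked by (1,5)→{4,5,6}; (4,6)→{4,6}. Safe: 1, 2, 3. Place at column 3.
Row 3: attacked by (1,5)→{3,5}; (2,3)→{2,3,4}; (4,6)→{5,6}. Safe: 1. Place at column 1.
Row 5: attacked by (1,5)→{1,5}; (2,3)→{3,6}; (3,1)→{1,3}; (4,6)→{5,6}. Safe: 2, 4. Place at column 4.
Row 6: attacked by (1,5)→{5}; (2,3)→{3}; (3,1)→{1,4}; (4,6)→{4,6}; (5,4)→{3,4,5}. Safe: 2. Place at column 2.
Columns [5, 3, 1, 6, 4, 2], r−c [-4, -1, 2, -2, 1, 4], r+c [6, 5, 4, 10, 9, 8] are all distinct, so no two queens attack.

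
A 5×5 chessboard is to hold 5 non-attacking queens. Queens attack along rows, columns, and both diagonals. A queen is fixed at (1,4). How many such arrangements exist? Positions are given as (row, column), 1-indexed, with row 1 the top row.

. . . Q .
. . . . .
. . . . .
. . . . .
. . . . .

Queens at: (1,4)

2

Branch on row 2: col 1 → 1; col 2 → 1.
Sum: 1 + 1 = 2.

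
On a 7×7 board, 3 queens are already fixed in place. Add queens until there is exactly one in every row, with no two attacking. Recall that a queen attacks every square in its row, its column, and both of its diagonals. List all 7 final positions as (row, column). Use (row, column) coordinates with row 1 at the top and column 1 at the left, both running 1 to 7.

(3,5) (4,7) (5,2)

(1,1) (2,3) (3,5) (4,7) (5,2) (6,4) (7,6)

Row 1: attacked by (3,5)→{3,5,7}; (4,7)→{4,7}; (5,2)→{2,6}. Safe: 1. Place at column 1.
Row 2: attacked by (1,1)→{1,2}; (3,5)→{4,5,6}; (4,7)→{5,7}; (5,2)→{2,5}. Safe: 3. Place at column 3.
Row 6: attacked by (1,1)→{1,6}; (2,3)→{3,7}; (3,5)→{2,5}; (4,7)→{5,7}; (5,2)→{1,2,3}. Safe: 4. Place at column 4.
Row 7: attacked by (1,1)→{1,7}; (2,3)→{3}; (3,5)→{1,5}; (4,7)→{4,7}; (5,2)→{2,4}; (6,4)→{3,4,5}. Safe: 6. Place at column 6.
Columns [1, 3, 5, 7, 2, 4, 6], r−c [0, -1, -2, -3, 3, 2, 1], r+c [2, 5, 8, 11, 7, 10, 13] are all distinct, so no two queens attack.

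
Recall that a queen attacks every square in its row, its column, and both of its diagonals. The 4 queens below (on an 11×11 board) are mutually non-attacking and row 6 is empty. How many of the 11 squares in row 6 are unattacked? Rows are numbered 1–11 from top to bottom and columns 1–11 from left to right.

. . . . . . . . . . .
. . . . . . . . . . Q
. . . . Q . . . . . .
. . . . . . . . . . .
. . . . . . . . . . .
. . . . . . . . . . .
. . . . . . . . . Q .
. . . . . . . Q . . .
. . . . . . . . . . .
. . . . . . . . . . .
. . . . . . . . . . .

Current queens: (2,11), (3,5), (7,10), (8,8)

3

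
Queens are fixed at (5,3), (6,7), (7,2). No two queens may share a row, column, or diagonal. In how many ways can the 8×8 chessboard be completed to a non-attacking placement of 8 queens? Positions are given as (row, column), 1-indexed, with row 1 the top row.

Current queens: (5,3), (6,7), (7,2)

2

Branch on row 1: col 1 → 1; col 4 → 0; col 5 → 1; col 6 → 0.
Sum: 1 + 0 + 1 + 0 = 2.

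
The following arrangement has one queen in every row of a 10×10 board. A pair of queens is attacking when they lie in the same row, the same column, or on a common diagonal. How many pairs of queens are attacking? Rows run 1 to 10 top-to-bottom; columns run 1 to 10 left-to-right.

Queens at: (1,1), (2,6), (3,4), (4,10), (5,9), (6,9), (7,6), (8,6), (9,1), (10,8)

10

Same column: (1,1)–(9,1) (column 1); (2,6)–(7,6) (column 6); (2,6)–(8,6) (column 6); (5,9)–(6,9) (column 9); (7,6)–(8,6) (column 6).
Same diagonal: (2,6)–(5,9) (|2−5| = |6−9| = 3); (4,10)–(5,9) (|4−5| = |10−9| = 1); (4,10)–(8,6) (|4−8| = |10−6| = 4); (5,9)–(8,6) (|5−8| = |9−6| = 3); (8,6)–(10,8) (|8−10| = |6−8| = 2).
Total attacking pairs: 10.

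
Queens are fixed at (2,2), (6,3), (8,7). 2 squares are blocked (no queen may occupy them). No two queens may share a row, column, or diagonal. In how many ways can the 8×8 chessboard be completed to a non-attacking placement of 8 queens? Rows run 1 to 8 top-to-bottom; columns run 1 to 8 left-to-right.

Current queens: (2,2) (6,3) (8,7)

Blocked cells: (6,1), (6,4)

2

Branch on row 1: col 4 → 1; col 5 → 1; col 6 → 0.
Sum: 1 + 1 + 0 = 2.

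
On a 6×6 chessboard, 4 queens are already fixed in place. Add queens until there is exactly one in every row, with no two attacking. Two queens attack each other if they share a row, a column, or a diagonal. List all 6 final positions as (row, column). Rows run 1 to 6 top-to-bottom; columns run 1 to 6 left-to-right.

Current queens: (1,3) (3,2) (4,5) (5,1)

Row 2: attacked by (1,3)→{2,3,4}; (3,2)→{1,2,3}; (4,5)→{3,5}; (5,1)→{1,4}. Safe: 6. Place at column 6.
Row 6: attacked by (1,3)→{3}; (2,6)→{2,6}; (3,2)→{2,5}; (4,5)→{3,5}; (5,1)→{1,2}. Safe: 4. Place at column 4.
Columns [3, 6, 2, 5, 1, 4], r−c [-2, -4, 1, -1, 4, 2], r+c [4, 8, 5, 9, 6, 10] are all distinct, so no two queens attack.

(1,3) (2,6) (3,2) (4,5) (5,1) (6,4)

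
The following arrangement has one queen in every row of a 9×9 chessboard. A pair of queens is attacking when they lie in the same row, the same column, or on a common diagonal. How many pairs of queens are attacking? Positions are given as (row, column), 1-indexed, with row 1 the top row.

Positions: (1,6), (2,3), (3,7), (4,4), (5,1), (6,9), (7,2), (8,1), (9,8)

2

Same column: (5,1)–(8,1) (column 1).
Same diagonal: (7,2)–(8,1) (|7−8| = |2−1| = 1).
Total attacking pairs: 2.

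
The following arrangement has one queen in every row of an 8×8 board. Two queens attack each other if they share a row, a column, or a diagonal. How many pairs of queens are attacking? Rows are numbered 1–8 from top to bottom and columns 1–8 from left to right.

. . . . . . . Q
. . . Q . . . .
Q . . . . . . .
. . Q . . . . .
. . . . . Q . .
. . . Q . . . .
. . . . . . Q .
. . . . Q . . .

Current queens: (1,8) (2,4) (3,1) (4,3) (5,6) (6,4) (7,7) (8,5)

2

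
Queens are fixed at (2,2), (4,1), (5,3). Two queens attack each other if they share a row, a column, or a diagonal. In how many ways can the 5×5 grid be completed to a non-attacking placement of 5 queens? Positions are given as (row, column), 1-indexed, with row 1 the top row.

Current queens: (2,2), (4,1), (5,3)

1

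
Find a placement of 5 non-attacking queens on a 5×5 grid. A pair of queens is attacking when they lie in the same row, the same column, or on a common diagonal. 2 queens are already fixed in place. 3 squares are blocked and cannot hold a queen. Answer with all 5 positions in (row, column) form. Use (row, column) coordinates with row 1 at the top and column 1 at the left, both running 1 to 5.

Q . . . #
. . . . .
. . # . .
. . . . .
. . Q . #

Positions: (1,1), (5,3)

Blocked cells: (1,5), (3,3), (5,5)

(1,1) (2,4) (3,2) (4,5) (5,3)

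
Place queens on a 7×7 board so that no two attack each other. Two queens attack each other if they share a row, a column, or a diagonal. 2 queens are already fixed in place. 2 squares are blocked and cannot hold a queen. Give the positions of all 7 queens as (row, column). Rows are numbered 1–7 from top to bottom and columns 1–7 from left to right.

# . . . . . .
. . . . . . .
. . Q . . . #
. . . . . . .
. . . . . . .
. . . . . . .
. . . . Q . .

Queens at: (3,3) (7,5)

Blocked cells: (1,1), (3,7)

(1,4) (2,1) (3,3) (4,6) (5,2) (6,7) (7,5)

Row 1: attacked by (3,3)→{1,3,5}; (7,5)→{5}. Blocked: 1. Safe: 2, 4, 6, 7. Place at column 4.
Row 2: attacked by (1,4)→{3,4,5}; (3,3)→{2,3,4}; (7,5)→{5}. Safe: 1, 6, 7. Place at column 1.
Row 4: attacked by (1,4)→{1,4,7}; (2,1)→{1,3}; (3,3)→{2,3,4}; (7,5)→{2,5}. Safe: 6. Place at column 6.
Row 5: attacked by (1,4)→{4}; (2,1)→{1,4}; (3,3)→{1,3,5}; (4,6)→{5,6,7}; (7,5)→{3,5,7}. Safe: 2. Place at column 2.
Row 6: attacked by (1,4)→{4}; (2,1)→{1,5}; (3,3)→{3,6}; (4,6)→{4,6}; (5,2)→{1,2,3}; (7,5)→{4,5,6}. Safe: 7. Place at column 7.
Columns [4, 1, 3, 6, 2, 7, 5], r−c [-3, 1, 0, -2, 3, -1, 2], r+c [5, 3, 6, 10, 7, 13, 12] are all distinct, so no two queens attack.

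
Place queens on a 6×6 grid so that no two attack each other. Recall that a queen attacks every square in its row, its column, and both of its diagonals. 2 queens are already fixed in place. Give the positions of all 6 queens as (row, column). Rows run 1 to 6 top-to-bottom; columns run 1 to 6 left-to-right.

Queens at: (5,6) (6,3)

(1,4) (2,1) (3,5) (4,2) (5,6) (6,3)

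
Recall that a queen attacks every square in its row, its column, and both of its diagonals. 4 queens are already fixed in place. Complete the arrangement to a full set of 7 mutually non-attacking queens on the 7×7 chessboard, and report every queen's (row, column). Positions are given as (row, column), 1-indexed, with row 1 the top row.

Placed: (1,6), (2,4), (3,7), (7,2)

(1,6) (2,4) (3,7) (4,1) (5,3) (6,5) (7,2)

Row 4: attacked by (1,6)→{3,6}; (2,4)→{2,4,6}; (3,7)→{6,7}; (7,2)→{2,5}. Safe: 1. Place at column 1.
Row 5: attacked by (1,6)→{2,6}; (2,4)→{1,4,7}; (3,7)→{5,7}; (4,1)→{1,2}; (7,2)→{2,4}. Safe: 3. Place at column 3.
Row 6: attacked by (1,6)→{1,6}; (2,4)→{4}; (3,7)→{4,7}; (4,1)→{1,3}; (5,3)→{2,3,4}; (7,2)→{1,2,3}. Safe: 5. Place at column 5.
Columns [6, 4, 7, 1, 3, 5, 2], r−c [-5, -2, -4, 3, 2, 1, 5], r+c [7, 6, 10, 5, 8, 11, 9] are all distinct, so no two queens attack.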